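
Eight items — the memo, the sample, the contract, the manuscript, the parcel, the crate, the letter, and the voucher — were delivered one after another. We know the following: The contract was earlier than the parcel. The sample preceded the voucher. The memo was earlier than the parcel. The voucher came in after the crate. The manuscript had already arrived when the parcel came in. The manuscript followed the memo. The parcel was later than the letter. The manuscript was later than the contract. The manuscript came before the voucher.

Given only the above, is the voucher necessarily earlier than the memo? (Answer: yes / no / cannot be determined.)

no

Tracing the constraints gives the memo → the manuscript → the voucher, so the memo must come before the voucher.
That means the voucher cannot be before the memo.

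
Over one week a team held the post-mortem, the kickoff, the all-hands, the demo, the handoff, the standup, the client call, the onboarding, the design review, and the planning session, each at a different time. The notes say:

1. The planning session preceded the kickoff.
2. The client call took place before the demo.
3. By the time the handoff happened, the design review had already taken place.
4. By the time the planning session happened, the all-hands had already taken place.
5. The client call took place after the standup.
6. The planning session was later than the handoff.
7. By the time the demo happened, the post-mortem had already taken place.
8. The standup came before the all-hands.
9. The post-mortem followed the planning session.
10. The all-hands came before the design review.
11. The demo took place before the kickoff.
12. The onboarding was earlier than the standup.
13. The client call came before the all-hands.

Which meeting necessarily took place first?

the onboarding

The onboarding has a chain of constraints placing it before every other meeting, so the onboarding must be first.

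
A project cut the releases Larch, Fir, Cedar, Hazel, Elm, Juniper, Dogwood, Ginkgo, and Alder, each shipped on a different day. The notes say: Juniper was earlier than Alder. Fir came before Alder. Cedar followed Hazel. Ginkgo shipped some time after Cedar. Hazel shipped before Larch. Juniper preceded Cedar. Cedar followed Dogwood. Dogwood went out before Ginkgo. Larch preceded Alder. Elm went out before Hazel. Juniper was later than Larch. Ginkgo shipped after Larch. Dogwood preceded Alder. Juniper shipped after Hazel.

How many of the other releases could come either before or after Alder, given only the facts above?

2

Forced before Alder: Dogwood, Elm, Fir, Hazel, Juniper, and Larch.
That leaves Cedar and Ginkgo with no forced order relative to Alder — 2.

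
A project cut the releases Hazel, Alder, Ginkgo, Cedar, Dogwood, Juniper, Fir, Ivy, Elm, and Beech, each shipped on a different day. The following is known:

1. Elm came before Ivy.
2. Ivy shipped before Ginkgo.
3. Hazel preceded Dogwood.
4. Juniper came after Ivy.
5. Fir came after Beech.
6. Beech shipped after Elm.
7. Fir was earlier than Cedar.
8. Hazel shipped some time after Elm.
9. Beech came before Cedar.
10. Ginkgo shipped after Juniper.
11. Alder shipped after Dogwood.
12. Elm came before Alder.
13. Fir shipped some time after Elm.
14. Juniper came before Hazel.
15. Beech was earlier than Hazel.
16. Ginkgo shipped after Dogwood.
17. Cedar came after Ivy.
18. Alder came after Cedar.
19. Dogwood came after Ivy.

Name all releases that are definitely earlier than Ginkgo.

Directly stated before Ginkgo: Dogwood, Ivy, and Juniper.
Beech reaches Ginkgo via Beech → Hazel → Dogwood → Ginkgo.
Elm reaches Ginkgo via Elm → Ivy → Ginkgo.
Hazel reaches Ginkgo via Hazel → Dogwood → Ginkgo.
No chain forces Fir (or any of the others) ahead of Ginkgo.

Beech, Dogwood, Elm, Hazel, Ivy, Juniper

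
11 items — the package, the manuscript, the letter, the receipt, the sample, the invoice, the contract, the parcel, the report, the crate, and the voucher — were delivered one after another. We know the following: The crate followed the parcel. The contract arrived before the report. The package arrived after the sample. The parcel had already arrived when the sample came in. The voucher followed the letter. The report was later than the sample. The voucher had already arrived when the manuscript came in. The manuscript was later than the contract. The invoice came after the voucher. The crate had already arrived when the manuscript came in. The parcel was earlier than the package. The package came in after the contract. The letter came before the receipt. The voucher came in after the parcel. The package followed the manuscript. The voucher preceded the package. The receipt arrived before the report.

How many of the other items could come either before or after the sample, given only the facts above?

Forced before the sample: the parcel; forced after the sample: the package and the report.
That leaves the contract, the crate, the invoice, the letter, the manuscript, the receipt, and the voucher with no forced order relative to the sample — 7.

7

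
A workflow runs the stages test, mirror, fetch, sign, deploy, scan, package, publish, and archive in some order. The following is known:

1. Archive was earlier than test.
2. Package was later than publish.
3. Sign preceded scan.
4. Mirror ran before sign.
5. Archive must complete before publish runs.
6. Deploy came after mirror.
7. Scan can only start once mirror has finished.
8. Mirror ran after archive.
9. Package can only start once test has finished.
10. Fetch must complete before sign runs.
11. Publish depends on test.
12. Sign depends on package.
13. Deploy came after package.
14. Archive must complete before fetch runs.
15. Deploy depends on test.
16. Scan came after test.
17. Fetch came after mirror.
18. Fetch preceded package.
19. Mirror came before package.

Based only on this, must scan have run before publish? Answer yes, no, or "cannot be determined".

Tracing the constraints gives publish → package → sign → scan, so publish must come before scan.
That means scan cannot be before publish.

no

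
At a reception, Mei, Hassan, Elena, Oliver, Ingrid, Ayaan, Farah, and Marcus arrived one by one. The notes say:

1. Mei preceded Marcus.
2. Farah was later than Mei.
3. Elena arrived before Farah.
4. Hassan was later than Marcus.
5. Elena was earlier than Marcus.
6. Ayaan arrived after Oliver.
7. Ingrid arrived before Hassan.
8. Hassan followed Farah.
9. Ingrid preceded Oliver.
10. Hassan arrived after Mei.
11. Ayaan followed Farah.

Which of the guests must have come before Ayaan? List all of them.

Directly stated before Ayaan: Farah and Oliver.
Elena reaches Ayaan via Elena → Farah → Ayaan.
Ingrid reaches Ayaan via Ingrid → Oliver → Ayaan.
Mei reaches Ayaan via Mei → Farah → Ayaan.
No chain forces Marcus (or any of the others) ahead of Ayaan.

Elena, Farah, Ingrid, Mei, Oliver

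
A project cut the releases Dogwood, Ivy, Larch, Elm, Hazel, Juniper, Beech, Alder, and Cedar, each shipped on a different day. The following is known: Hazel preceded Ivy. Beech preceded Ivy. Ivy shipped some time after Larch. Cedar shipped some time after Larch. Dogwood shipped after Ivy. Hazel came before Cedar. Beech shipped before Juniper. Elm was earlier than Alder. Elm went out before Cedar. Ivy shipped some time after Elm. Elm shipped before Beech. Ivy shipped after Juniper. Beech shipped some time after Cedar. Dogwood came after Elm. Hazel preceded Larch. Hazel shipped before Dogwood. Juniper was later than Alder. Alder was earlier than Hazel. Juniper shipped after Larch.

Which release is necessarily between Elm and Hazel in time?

Tracing the constraints gives Elm → Alder → Hazel, so Alder sits after Elm and before Hazel.
No other release is forced both after Elm and before Hazel.

Alder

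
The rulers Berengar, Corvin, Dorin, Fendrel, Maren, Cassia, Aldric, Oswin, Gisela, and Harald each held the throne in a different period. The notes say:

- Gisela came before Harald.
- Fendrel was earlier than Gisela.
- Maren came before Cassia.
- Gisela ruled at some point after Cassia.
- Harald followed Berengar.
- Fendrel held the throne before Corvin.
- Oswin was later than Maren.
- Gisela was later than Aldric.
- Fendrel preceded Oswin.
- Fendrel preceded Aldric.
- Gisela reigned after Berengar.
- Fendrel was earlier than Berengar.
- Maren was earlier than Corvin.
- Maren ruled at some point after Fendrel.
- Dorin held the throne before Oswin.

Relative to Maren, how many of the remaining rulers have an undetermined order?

Forced before Maren: Fendrel; forced after Maren: Cassia, Corvin, Gisela, Harald, and Oswin.
That leaves Aldric, Berengar, and Dorin with no forced order relative to Maren — 3.

3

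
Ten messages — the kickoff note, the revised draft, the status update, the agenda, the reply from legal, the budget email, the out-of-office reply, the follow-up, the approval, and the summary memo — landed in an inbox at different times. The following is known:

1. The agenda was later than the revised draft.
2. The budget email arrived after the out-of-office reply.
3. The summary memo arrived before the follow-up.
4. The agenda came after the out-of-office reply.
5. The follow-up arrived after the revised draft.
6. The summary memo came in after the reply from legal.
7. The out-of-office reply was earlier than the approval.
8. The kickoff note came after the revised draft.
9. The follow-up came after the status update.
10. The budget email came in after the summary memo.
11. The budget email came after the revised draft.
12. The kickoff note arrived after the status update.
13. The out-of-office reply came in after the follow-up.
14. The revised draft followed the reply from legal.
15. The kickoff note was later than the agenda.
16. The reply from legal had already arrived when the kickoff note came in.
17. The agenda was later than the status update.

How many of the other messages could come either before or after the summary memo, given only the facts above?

2

Forced before the summary memo: the reply from legal; forced after the summary memo: the agenda, the approval, the budget email, the follow-up, the kickoff note, and the out-of-office reply.
That leaves the revised draft and the status update with no forced order relative to the summary memo — 2.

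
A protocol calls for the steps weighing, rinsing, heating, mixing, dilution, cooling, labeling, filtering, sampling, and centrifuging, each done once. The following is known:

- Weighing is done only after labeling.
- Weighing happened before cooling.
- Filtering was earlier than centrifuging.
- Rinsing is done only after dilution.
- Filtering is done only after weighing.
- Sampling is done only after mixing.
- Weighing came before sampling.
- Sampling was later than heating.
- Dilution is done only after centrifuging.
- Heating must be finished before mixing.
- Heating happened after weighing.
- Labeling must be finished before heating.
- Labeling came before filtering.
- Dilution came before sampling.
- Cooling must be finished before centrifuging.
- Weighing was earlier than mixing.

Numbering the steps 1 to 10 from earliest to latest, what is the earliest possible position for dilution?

6

Centrifuging, cooling, filtering, labeling, and weighing must all come before dilution — 5 forced predecessors.
Nothing else is forced ahead of dilution, so its earliest slot is position 5 + 1 = 6.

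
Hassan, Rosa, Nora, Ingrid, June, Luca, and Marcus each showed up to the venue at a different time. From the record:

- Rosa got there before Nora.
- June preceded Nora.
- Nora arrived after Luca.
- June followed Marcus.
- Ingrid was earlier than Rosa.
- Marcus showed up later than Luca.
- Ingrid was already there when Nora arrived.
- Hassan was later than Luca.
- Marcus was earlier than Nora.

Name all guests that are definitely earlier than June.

Directly stated before June: Marcus.
Luca reaches June via Luca → Marcus → June.

Luca, Marcus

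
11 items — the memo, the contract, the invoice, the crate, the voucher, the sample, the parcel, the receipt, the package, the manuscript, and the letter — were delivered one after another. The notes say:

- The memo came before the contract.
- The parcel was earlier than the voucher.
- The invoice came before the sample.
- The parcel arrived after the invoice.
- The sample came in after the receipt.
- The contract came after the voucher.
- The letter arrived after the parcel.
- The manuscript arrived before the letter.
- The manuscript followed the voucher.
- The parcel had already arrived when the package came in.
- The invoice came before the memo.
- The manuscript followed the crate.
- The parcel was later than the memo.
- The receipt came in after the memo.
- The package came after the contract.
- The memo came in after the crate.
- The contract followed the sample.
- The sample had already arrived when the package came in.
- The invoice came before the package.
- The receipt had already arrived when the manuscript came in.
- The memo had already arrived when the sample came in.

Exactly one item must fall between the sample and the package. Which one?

the contract

Tracing the constraints gives the sample → the contract → the package, so the contract sits after the sample and before the package.
No other item is forced both after the sample and before the package.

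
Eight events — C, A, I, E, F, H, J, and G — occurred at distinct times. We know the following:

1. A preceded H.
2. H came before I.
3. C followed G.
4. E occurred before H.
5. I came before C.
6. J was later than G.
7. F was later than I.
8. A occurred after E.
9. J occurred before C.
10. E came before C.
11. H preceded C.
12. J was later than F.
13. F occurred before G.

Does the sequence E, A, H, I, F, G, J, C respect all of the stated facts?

Check each stated constraint against the proposed order — e.g. H is ahead of C; E is ahead of C. Every pair is in the required order; nothing is violated.

yes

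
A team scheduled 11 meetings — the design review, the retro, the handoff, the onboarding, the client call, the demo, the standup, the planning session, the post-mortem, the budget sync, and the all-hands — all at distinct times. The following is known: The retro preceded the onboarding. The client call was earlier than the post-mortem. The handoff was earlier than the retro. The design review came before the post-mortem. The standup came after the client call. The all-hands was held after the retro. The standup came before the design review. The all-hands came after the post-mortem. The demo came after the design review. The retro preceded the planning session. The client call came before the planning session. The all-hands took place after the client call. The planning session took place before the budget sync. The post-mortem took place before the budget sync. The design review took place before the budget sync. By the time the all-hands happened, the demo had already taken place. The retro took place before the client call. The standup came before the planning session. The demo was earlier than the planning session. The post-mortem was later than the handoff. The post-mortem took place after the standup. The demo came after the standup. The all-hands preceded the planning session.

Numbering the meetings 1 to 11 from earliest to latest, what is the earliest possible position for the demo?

The client call, the design review, the handoff, the retro, and the standup must all come before the demo — 5 forced predecessors.
Nothing else is forced ahead of the demo, so its earliest slot is position 5 + 1 = 6.

6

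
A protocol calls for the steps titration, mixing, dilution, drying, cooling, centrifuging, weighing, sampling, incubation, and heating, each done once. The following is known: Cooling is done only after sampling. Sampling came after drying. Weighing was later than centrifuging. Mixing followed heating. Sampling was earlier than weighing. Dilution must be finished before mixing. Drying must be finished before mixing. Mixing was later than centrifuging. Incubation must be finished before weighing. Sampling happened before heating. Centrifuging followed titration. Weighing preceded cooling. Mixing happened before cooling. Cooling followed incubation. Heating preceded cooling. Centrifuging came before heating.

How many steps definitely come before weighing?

Directly stated before weighing: centrifuging, incubation, and sampling.
Drying reaches weighing via drying → sampling → weighing.
Titration reaches weighing via titration → centrifuging → weighing.
No chain forces heating (or any of the others) ahead of weighing.
That's centrifuging, drying, incubation, sampling, and titration — 5 in all.

5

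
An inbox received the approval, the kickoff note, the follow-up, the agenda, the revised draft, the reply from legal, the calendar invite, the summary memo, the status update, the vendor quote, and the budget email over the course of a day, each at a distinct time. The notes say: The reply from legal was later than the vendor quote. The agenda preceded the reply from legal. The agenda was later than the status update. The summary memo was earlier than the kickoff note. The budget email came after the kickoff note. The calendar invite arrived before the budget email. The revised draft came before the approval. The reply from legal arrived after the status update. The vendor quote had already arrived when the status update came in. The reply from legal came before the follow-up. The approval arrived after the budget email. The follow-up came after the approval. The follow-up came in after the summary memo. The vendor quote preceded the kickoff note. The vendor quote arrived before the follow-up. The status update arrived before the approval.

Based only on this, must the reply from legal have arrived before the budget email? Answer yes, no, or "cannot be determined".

No chain of stated constraints runs from the reply from legal to the budget email, and none runs from the budget email to the reply from legal either.
So the relative order of the reply from legal and the budget email is not fixed by the given facts.

cannot be determined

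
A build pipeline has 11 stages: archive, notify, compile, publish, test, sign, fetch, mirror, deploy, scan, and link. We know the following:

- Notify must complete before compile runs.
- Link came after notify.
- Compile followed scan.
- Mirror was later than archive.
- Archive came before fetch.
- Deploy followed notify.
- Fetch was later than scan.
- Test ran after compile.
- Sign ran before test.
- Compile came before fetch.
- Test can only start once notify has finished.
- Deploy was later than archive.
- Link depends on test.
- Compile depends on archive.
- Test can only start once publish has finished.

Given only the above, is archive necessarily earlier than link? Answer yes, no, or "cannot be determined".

Chain the constraints: archive → compile → test → link. Each link is directly stated, so archive comes before link.

yes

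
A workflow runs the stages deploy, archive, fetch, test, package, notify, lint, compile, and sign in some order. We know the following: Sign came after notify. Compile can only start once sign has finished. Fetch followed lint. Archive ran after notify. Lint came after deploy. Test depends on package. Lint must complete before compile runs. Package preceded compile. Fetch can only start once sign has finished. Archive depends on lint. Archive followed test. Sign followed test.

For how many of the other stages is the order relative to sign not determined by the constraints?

3

Forced before sign: notify, package, and test; forced after sign: compile and fetch.
That leaves archive, deploy, and lint with no forced order relative to sign — 3.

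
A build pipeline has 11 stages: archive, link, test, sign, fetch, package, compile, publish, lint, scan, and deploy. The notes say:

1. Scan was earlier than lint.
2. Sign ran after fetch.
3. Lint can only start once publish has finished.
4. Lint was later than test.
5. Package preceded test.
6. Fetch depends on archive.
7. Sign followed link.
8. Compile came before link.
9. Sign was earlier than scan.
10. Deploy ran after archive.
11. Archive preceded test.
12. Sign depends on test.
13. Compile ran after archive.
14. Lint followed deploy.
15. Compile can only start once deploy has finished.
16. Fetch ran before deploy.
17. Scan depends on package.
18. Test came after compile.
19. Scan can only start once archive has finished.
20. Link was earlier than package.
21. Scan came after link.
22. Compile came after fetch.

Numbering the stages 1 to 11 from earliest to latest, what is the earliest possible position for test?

7

Archive, compile, deploy, fetch, link, and package must all come before test — 6 forced predecessors.
Nothing else is forced ahead of test, so its earliest slot is position 6 + 1 = 7.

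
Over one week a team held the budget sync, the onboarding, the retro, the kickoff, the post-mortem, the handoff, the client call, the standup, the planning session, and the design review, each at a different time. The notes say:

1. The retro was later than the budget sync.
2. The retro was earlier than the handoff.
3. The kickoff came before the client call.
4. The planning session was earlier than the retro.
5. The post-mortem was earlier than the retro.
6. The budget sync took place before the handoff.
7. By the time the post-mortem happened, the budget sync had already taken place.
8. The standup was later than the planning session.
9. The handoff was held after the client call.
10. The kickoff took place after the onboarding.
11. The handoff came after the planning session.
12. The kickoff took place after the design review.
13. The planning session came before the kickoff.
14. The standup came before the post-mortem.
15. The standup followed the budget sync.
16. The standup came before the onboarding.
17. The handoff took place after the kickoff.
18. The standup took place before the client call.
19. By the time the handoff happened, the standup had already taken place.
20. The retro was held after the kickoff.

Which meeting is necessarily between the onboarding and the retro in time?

the kickoff

Tracing the constraints gives the onboarding → the kickoff → the retro, so the kickoff sits after the onboarding and before the retro.
No other meeting is forced both after the onboarding and before the retro.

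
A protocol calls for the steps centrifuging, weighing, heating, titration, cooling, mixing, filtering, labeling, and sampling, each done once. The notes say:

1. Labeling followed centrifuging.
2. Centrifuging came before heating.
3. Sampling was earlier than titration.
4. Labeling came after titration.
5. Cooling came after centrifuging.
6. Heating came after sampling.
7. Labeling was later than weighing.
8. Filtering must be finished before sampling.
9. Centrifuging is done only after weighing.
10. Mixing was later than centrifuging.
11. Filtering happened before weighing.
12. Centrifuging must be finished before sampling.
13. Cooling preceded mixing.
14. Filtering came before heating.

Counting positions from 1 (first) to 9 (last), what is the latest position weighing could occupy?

2

Weighing must come before centrifuging, cooling, heating, labeling, mixing, sampling, and titration — 7 steps forced after it.
Everything else can be placed before weighing in some valid order, so weighing can sit as late as position 9 − 7 = 2.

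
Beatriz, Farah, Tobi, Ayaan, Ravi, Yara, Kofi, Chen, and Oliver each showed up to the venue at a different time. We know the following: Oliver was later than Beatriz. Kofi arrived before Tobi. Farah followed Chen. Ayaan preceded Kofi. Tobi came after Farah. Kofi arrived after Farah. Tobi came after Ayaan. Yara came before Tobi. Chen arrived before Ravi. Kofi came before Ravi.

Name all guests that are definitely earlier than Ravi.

Ayaan, Chen, Farah, Kofi

Directly stated before Ravi: Chen and Kofi.
Ayaan reaches Ravi via Ayaan → Kofi → Ravi.
Farah reaches Ravi via Farah → Kofi → Ravi.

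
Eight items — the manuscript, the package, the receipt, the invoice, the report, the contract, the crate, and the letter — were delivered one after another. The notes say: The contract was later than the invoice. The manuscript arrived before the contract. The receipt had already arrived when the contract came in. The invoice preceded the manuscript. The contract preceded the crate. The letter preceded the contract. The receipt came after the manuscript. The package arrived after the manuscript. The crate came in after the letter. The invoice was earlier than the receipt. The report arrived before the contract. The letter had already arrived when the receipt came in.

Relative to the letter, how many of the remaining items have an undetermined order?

Forced after the letter: the contract, the crate, and the receipt.
That leaves the invoice, the manuscript, the package, and the report with no forced order relative to the letter — 4.

4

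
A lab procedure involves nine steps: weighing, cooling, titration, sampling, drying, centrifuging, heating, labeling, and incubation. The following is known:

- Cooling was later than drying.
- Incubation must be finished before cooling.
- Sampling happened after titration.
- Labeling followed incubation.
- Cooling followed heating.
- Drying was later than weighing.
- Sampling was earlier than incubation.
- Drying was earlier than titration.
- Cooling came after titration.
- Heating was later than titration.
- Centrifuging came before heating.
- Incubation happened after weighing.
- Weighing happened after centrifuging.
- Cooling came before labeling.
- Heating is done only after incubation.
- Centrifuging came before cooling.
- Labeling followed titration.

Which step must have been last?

labeling

Every other step has a chain of constraints placing it before labeling, so labeling is last.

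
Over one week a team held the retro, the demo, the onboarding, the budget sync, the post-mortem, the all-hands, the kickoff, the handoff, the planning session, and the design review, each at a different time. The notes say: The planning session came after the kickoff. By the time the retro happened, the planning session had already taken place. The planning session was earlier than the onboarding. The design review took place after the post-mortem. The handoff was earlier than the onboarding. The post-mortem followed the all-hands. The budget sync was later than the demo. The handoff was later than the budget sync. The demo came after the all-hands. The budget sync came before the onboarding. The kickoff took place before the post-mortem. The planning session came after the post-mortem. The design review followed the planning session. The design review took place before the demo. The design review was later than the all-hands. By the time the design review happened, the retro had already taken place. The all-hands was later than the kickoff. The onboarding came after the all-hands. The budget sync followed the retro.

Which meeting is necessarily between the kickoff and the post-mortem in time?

the all-hands

Tracing the constraints gives the kickoff → the all-hands → the post-mortem, so the all-hands sits after the kickoff and before the post-mortem.
No other meeting is forced both after the kickoff and before the post-mortem.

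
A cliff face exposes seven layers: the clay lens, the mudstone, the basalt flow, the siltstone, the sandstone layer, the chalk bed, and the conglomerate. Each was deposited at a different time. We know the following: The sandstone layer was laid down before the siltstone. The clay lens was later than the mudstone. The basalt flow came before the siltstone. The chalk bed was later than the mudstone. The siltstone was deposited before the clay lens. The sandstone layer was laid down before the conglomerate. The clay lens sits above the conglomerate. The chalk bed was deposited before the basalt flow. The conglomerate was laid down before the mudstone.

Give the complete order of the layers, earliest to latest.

the sandstone layer, the conglomerate, the mudstone, the chalk bed, the basalt flow, the siltstone, the clay lens

The constraints fix every adjacent pair, so only one ordering works:
the sandstone layer → the conglomerate → the mudstone → the chalk bed → the basalt flow → the siltstone → the clay lens.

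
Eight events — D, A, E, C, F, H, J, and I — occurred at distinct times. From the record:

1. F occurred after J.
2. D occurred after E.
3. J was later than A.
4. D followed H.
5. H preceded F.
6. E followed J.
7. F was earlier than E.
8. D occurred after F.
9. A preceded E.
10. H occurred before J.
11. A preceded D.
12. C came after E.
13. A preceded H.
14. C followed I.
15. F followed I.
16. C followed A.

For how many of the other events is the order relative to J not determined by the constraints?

Forced before J: A and H; forced after J: C, D, E, and F.
That leaves I with no forced order relative to J — 1.

1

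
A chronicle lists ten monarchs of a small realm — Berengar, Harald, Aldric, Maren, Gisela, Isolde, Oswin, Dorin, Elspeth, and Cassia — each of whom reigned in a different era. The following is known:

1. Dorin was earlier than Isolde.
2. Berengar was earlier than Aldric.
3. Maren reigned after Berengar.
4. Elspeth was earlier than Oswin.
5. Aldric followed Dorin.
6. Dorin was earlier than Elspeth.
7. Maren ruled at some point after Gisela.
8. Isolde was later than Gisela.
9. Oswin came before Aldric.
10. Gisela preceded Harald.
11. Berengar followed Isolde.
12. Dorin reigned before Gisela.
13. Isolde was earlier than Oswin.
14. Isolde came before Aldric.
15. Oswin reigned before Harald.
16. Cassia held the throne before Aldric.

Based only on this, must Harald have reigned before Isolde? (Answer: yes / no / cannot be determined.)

Tracing the constraints gives Isolde → Oswin → Harald, so Isolde must come before Harald.
That means Harald cannot be before Isolde.

no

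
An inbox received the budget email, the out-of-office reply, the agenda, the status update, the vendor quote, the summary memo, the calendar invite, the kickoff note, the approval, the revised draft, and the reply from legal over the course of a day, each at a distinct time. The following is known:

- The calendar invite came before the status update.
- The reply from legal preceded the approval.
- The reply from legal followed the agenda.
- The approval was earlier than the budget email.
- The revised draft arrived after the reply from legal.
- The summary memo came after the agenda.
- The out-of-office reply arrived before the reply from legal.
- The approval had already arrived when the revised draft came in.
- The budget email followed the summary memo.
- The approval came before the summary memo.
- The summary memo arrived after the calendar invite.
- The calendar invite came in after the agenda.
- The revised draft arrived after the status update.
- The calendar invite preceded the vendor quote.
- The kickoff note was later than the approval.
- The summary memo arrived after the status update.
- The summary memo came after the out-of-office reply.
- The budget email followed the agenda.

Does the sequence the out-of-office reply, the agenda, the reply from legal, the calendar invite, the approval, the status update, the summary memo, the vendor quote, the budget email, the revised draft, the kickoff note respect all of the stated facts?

Check each stated constraint against the proposed order — e.g. the agenda is ahead of the budget email; the reply from legal is ahead of the revised draft. Every pair is in the required order; nothing is violated.

yes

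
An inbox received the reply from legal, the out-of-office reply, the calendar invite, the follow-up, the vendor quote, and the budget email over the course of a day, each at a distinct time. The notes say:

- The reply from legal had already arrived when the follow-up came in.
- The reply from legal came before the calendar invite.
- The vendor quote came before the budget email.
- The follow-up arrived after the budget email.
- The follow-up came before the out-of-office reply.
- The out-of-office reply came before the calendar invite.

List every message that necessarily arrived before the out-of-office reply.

the budget email, the follow-up, the reply from legal, the vendor quote

Directly stated before the out-of-office reply: the follow-up.
The budget email reaches the out-of-office reply via the budget email → the follow-up → the out-of-office reply.
The reply from legal reaches the out-of-office reply via the reply from legal → the follow-up → the out-of-office reply.
The vendor quote reaches the out-of-office reply via the vendor quote → the budget email → the follow-up → the out-of-office reply.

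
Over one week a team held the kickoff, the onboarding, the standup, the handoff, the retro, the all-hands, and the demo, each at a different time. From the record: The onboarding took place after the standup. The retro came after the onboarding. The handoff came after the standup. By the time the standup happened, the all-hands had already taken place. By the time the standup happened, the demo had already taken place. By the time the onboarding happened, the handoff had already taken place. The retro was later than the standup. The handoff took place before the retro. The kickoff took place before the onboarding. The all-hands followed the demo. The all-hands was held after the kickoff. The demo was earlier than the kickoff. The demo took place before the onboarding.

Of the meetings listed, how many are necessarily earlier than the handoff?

4

Directly stated before the handoff: the standup.
The all-hands reaches the handoff via the all-hands → the standup → the handoff.
The demo reaches the handoff via the demo → the standup → the handoff.
The kickoff reaches the handoff via the kickoff → the all-hands → the standup → the handoff.
That's the all-hands, the demo, the kickoff, and the standup — 4 in all.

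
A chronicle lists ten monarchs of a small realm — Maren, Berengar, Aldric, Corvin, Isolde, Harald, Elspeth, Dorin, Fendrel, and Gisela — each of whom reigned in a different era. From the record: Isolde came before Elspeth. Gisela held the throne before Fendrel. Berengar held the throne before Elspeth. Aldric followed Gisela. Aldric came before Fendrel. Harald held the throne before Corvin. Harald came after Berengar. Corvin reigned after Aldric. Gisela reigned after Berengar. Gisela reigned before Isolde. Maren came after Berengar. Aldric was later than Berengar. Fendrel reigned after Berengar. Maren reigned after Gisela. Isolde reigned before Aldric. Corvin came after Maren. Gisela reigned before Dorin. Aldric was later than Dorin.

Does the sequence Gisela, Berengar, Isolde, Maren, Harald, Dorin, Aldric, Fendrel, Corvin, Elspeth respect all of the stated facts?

no

The constraints require Berengar before Gisela, but in the proposed sequence Gisela appears ahead of Berengar. That one violation is enough.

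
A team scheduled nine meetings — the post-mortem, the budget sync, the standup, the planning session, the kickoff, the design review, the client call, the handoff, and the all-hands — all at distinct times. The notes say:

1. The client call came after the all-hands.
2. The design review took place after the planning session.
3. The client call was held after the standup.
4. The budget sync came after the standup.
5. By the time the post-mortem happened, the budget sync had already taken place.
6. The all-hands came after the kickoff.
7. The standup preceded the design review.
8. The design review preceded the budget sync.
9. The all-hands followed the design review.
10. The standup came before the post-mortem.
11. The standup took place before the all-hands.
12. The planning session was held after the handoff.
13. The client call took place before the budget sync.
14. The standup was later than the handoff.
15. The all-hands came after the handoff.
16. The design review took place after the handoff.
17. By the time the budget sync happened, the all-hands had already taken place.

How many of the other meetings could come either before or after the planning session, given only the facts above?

2

Forced before the planning session: the handoff; forced after the planning session: the all-hands, the budget sync, the client call, the design review, and the post-mortem.
That leaves the kickoff and the standup with no forced order relative to the planning session — 2.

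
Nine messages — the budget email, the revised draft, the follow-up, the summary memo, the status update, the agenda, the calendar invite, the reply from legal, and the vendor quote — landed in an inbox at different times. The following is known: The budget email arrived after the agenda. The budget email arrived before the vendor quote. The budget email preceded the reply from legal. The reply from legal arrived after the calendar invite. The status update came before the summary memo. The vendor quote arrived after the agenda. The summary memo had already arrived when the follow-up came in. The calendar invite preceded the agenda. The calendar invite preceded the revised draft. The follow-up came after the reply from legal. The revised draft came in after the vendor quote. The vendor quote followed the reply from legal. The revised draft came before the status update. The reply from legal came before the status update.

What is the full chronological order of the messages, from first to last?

the calendar invite, the agenda, the budget email, the reply from legal, the vendor quote, the revised draft, the status update, the summary memo, the follow-up

The constraints fix every adjacent pair, so only one ordering works:
the calendar invite → the agenda → the budget email → the reply from legal → the vendor quote → the revised draft → the status update → the summary memo → the follow-up.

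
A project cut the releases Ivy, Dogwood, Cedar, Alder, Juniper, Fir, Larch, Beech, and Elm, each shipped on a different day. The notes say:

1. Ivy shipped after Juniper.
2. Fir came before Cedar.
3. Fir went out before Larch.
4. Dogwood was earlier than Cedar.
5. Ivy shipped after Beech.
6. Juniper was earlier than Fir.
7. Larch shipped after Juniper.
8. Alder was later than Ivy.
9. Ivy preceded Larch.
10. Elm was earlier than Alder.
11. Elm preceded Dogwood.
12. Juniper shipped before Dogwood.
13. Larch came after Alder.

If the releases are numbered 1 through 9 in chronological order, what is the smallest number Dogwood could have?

3

Elm and Juniper must both come before Dogwood — 2 forced predecessors.
Nothing else is forced ahead of Dogwood, so its earliest slot is position 2 + 1 = 3.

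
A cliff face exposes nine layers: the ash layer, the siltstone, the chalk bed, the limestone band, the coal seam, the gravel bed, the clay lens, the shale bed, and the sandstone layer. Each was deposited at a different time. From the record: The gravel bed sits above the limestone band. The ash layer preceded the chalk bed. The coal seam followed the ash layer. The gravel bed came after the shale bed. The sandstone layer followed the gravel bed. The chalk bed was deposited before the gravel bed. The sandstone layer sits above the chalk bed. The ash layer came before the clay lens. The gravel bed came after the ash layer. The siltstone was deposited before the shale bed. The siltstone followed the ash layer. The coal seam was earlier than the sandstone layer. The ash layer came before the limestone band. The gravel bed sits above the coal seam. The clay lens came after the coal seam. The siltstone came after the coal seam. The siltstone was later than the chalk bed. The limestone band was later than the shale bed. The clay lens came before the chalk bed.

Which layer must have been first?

the ash layer

The ash layer has a chain of constraints placing it before every other layer, so the ash layer must be first.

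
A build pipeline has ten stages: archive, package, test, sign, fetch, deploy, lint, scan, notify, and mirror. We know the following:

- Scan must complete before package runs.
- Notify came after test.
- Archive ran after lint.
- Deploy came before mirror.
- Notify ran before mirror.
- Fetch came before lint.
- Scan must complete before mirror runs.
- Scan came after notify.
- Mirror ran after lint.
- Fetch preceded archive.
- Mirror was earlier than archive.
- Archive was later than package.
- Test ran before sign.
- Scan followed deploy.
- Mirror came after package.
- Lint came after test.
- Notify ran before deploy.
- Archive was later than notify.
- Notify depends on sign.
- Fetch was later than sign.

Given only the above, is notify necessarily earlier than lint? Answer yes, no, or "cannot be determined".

cannot be determined

No chain of stated constraints runs from notify to lint, and none runs from lint to notify either.
So the relative order of notify and lint is not fixed by the given facts.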